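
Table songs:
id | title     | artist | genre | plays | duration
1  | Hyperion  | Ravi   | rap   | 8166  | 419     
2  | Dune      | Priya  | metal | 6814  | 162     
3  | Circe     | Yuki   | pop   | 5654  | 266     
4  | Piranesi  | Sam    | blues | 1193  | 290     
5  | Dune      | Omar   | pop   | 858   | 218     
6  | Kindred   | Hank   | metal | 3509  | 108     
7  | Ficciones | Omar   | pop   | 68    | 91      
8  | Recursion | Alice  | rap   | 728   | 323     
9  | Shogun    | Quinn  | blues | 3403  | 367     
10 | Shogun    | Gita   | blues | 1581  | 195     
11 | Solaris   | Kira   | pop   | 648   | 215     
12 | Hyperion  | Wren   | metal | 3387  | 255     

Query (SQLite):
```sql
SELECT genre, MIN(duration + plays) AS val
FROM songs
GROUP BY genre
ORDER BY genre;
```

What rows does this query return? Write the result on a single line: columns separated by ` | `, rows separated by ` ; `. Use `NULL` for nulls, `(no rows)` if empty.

blues | 1483 ; metal | 3617 ; pop | 159 ; rap | 1051

For each row compute duration + plays.
Group by genre; take MIN of the expression per group.
  blues: ids {4, 9, 10} → MIN(duration + plays)=1483
  metal: ids {2, 6, 12} → MIN(duration + plays)=3617
  pop: ids {3, 5, 7, 11} → MIN(duration + plays)=159
  rap: ids {1, 8} → MIN(duration + plays)=1051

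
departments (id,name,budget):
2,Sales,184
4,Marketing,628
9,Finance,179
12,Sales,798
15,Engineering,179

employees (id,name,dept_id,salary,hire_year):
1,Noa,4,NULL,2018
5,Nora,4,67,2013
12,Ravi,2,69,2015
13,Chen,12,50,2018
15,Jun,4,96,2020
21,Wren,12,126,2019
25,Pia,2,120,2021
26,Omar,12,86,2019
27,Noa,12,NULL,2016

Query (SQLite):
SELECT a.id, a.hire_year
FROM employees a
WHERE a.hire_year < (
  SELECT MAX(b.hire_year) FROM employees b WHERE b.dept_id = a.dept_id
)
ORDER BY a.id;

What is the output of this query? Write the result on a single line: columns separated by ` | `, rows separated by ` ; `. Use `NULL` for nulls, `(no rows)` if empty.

1 | 2018 ; 5 | 2013 ; 12 | 2015 ; 13 | 2018 ; 27 | 2016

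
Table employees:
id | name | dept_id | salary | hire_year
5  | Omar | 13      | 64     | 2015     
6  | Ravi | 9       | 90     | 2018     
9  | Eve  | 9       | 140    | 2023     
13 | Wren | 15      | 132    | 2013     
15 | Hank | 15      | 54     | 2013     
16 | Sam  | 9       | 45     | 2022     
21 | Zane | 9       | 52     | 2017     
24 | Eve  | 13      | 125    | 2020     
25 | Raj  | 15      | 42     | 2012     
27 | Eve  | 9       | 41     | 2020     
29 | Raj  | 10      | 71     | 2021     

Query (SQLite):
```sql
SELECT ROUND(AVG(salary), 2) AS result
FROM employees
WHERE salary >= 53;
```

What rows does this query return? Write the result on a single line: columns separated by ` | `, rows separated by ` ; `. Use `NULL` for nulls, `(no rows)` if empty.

96.57

Rows where salary >= 53 → salary values: [64, 90, 140, 132, 54, 125, 71].
AVG = 676 / 7 (rounded to 2 dp).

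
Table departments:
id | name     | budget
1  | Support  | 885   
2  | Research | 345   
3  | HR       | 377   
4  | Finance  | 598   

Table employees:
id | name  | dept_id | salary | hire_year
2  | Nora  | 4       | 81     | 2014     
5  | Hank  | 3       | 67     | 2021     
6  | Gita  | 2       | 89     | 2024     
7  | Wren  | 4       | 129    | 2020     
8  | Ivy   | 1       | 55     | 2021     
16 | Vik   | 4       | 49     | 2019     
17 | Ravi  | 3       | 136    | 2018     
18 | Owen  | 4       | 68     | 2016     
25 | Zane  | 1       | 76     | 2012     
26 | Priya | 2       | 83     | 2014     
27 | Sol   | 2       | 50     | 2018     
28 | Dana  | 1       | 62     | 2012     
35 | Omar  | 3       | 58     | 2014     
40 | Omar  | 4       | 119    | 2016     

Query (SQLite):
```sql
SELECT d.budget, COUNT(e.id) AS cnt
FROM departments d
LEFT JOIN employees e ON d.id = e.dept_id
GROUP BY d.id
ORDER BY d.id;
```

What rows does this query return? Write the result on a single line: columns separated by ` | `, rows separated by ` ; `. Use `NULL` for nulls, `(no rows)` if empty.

LEFT JOIN keeps every departments row; unmatched ones get NULL for employees columns.
Group by departments.id and compute COUNT(e.id). COUNT(col) of an all-NULL group is 0.
  1: ids {8, 25, 28} → COUNT(e.id)=3
  2: ids {6, 26, 27} → COUNT(e.id)=3
  3: ids {5, 17, 35} → COUNT(e.id)=3
  4: ids {2, 7, 16, 18, 40} → COUNT(e.id)=5

885 | 3 ; 345 | 3 ; 377 | 3 ; 598 | 5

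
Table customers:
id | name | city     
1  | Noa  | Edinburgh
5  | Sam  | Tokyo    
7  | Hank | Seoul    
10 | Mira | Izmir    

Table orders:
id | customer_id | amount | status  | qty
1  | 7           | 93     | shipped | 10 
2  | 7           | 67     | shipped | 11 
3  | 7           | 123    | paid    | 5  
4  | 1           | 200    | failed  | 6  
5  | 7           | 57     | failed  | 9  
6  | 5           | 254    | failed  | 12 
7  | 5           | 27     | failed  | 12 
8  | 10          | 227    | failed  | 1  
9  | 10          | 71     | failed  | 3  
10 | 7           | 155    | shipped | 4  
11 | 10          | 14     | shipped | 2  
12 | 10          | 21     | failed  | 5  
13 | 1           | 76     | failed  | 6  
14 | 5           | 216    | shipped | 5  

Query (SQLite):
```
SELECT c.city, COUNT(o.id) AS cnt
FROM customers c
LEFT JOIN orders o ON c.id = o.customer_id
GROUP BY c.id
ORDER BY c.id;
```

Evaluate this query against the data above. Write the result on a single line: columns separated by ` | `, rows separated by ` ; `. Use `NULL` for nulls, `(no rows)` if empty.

Edinburgh | 2 ; Tokyo | 3 ; Seoul | 5 ; Izmir | 4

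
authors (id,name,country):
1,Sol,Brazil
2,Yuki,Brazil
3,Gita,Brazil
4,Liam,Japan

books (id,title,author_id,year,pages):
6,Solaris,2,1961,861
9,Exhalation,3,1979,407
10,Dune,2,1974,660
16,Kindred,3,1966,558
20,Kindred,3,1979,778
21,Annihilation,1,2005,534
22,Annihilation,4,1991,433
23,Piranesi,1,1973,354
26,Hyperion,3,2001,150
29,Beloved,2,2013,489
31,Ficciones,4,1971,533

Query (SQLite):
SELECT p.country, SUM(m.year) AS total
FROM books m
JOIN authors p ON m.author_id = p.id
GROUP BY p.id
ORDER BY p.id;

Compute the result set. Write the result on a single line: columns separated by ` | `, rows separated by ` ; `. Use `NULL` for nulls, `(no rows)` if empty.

Join each books row to its authors via author_id.
Group joined rows by authors.id; compute SUM(m.year) per group.
  1: ids {21, 23} → SUM(m.year)=3978
  2: ids {6, 10, 29} → SUM(m.year)=5948
  3: ids {9, 16, 20, 26} → SUM(m.year)=7925
  4: ids {22, 31} → SUM(m.year)=3962

Brazil | 3978 ; Brazil | 5948 ; Brazil | 7925 ; Japan | 3962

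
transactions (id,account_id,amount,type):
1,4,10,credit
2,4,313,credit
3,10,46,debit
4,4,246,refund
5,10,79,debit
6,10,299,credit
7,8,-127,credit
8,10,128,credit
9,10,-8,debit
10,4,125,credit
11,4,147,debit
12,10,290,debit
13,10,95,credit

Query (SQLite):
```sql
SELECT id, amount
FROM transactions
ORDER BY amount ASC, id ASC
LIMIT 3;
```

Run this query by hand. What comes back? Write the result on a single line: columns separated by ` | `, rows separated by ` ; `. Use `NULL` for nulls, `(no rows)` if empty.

7 | -127 ; 9 | -8 ; 1 | 10

Sort by amount asc, tiebreak id asc: (-127, id=7), (-8, id=9), (10, id=1), (46, id=3), (79, id=5), (95, id=13) …. Take first 3.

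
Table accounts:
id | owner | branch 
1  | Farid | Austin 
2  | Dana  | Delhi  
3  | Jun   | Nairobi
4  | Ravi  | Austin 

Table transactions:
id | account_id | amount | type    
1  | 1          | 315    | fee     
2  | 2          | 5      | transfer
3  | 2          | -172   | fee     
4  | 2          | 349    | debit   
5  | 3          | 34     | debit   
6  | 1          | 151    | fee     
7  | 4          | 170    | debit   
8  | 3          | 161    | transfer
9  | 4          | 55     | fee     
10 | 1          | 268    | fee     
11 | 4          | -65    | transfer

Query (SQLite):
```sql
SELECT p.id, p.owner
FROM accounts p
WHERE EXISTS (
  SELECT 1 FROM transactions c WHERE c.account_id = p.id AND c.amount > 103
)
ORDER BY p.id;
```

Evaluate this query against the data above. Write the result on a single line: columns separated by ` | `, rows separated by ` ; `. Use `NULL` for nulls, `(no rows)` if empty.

1 | Farid ; 2 | Dana ; 3 | Jun ; 4 | Ravi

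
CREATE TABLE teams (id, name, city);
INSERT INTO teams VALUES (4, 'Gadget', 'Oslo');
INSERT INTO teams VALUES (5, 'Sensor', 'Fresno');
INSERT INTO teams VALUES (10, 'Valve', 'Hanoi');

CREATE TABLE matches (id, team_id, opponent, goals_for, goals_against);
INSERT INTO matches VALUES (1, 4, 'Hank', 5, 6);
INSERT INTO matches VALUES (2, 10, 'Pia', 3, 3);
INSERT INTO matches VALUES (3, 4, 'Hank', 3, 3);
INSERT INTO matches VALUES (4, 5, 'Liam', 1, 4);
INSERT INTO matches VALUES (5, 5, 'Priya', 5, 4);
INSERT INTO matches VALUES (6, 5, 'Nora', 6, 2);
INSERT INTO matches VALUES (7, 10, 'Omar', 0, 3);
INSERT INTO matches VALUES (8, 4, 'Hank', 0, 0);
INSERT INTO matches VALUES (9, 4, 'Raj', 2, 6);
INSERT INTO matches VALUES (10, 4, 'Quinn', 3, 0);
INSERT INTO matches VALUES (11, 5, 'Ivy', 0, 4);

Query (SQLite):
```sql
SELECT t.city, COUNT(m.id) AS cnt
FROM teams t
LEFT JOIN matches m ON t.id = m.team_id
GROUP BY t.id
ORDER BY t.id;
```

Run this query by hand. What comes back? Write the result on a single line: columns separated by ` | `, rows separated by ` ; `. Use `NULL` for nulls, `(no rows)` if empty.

Oslo | 5 ; Fresno | 4 ; Hanoi | 2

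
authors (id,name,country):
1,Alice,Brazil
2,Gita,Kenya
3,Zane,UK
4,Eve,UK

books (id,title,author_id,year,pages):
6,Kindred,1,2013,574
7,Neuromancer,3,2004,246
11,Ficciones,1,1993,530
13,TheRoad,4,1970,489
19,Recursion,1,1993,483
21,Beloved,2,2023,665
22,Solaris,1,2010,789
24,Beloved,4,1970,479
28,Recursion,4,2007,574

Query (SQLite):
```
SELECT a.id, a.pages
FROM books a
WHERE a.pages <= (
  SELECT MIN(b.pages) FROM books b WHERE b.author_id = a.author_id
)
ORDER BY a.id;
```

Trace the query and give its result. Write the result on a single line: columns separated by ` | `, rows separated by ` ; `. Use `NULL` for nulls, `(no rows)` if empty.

7 | 246 ; 19 | 483 ; 21 | 665 ; 24 | 479

For each books row a, compute MIN(pages) over rows sharing a.author_id.
Keep row a if a.pages <= that per-group MIN.
  author_id=1: MIN(pages) = 483
  author_id=2: MIN(pages) = 665
  author_id=3: MIN(pages) = 246
  author_id=4: MIN(pages) = 479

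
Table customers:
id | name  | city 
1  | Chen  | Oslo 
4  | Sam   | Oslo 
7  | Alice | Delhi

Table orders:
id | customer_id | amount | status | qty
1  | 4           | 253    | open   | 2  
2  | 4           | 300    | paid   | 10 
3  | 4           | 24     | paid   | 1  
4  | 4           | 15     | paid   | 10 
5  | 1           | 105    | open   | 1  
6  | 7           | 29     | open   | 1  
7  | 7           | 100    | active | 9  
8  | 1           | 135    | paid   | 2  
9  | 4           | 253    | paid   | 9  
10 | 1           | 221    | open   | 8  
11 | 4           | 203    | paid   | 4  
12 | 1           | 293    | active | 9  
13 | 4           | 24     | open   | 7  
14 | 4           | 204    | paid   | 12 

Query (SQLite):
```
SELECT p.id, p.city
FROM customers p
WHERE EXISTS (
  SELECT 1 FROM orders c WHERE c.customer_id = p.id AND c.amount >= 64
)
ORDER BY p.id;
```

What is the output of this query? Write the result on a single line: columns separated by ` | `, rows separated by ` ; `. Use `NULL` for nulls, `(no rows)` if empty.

For each customers row, check whether any orders with matching customer_id has amount >= 64.
Keep rows where that is true.

1 | Oslo ; 4 | Oslo ; 7 | Delhi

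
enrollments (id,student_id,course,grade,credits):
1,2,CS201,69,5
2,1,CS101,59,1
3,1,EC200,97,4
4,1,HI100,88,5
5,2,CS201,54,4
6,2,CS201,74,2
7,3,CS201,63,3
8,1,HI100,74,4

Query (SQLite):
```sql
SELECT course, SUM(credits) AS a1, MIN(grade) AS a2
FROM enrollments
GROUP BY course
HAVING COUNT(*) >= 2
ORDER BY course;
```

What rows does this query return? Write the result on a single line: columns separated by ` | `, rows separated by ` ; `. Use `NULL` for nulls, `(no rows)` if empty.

CS201 | 14 | 54 ; HI100 | 9 | 74

Group enrollments by course.
Per group compute: SUM(credits), MIN(grade).
HAVING: drop groups with fewer than 2 rows.
  CS101: ids {2} → SUM(credits)=1, MIN(grade)=59
  CS201: ids {1, 5, 6, 7} → SUM(credits)=14, MIN(grade)=54
  EC200: ids {3} → SUM(credits)=4, MIN(grade)=97
  HI100: ids {4, 8} → SUM(credits)=9, MIN(grade)=74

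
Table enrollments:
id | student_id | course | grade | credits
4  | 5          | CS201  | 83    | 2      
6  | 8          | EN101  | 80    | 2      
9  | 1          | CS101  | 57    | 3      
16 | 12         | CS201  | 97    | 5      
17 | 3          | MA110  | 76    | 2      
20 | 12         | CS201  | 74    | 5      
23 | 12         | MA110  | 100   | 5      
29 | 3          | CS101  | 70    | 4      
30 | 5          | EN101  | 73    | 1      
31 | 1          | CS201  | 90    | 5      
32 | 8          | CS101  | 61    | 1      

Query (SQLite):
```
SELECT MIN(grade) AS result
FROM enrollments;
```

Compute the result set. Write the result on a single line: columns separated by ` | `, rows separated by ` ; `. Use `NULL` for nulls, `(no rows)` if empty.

All grade values: [83, 80, 57, 97, 76, 74, 100, 70, 73, 90, 61].
MIN of non-NULL values = 57.

57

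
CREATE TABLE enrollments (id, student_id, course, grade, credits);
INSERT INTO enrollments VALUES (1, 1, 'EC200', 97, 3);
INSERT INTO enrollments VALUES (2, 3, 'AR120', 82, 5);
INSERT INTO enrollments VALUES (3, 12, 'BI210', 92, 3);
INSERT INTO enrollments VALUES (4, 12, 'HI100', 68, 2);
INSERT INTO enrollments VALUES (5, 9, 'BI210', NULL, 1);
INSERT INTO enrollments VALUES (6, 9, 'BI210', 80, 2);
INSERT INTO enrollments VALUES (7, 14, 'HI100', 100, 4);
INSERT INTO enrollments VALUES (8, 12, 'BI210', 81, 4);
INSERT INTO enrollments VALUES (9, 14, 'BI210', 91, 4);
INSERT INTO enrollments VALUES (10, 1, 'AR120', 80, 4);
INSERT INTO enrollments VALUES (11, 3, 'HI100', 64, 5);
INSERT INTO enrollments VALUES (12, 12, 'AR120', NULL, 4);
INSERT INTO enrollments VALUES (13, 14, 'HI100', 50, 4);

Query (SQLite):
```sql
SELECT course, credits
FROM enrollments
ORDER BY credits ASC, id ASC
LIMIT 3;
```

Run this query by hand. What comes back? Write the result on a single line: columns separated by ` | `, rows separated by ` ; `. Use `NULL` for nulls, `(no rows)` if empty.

BI210 | 1 ; HI100 | 2 ; BI210 | 2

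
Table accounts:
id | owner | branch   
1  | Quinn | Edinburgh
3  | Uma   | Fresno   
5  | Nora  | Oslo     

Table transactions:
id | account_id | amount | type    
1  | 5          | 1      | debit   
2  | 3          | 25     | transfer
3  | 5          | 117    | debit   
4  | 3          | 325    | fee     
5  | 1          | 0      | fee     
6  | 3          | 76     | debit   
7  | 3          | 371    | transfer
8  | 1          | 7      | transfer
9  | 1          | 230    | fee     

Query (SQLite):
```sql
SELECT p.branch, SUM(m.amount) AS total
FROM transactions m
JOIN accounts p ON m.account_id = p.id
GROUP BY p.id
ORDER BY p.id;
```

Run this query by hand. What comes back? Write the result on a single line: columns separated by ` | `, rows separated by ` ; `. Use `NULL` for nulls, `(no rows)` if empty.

Edinburgh | 237 ; Fresno | 797 ; Oslo | 118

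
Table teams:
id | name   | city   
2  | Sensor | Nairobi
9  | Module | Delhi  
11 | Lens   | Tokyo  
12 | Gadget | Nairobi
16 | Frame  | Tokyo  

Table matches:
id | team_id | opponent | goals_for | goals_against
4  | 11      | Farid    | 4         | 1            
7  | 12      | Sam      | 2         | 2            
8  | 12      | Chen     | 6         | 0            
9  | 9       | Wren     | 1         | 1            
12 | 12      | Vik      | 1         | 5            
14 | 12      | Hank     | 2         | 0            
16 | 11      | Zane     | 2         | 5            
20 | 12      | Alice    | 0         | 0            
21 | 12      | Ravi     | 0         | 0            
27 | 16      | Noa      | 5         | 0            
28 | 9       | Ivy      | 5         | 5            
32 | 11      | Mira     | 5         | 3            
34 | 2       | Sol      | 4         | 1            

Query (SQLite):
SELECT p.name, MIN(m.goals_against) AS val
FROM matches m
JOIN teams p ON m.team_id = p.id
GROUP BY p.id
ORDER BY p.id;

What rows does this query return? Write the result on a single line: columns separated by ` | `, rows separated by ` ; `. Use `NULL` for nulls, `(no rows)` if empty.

Sensor | 1 ; Module | 1 ; Lens | 1 ; Gadget | 0 ; Frame | 0

Join each matches row to its teams via team_id.
Group joined rows by teams.id; compute MIN(m.goals_against) per group.
  2: ids {34} → MIN(m.goals_against)=1
  9: ids {9, 28} → MIN(m.goals_against)=1
  11: ids {4, 16, 32} → MIN(m.goals_against)=1
  12: ids {7, 8, 12, 14, 20, 21} → MIN(m.goals_against)=0
  16: ids {27} → MIN(m.goals_against)=0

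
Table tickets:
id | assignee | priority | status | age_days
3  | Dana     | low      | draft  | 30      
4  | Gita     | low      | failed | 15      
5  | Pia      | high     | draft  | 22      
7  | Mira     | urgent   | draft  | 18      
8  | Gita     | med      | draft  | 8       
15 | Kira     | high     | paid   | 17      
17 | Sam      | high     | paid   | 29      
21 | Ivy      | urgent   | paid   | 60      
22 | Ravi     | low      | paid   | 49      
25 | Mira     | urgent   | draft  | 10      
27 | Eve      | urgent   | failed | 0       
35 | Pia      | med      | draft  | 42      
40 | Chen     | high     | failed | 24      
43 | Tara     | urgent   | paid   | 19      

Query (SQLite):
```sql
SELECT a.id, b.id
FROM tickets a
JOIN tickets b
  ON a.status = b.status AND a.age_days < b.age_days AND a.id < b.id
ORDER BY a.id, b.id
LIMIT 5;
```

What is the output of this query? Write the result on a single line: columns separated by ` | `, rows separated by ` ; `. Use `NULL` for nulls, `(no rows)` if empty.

3 | 35 ; 4 | 40 ; 5 | 35 ; 7 | 35 ; 8 | 25

Pairs (a,b) with same status, a.age_days < b.age_days, a.id < b.id.
status groups: draft:{3,5,7,8,25,35} failed:{4,27,40} paid:{15,17,21,22,43}
Ordered by (a.id, b.id); first 5.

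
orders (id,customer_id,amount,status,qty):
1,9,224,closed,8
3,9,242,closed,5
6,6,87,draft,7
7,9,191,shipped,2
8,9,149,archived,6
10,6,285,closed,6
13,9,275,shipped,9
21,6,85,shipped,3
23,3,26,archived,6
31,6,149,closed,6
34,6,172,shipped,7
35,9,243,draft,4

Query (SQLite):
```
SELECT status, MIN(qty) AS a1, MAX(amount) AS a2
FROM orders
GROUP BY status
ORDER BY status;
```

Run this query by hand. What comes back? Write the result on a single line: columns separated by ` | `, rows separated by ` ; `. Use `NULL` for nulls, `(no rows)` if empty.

archived | 6 | 149 ; closed | 5 | 285 ; draft | 4 | 243 ; shipped | 2 | 275

Group orders by status.
Per group compute: MIN(qty), MAX(amount).
  archived: ids {8, 23} → MIN(qty)=6, MAX(amount)=149
  closed: ids {1, 3, 10, 31} → MIN(qty)=5, MAX(amount)=285
  draft: ids {6, 35} → MIN(qty)=4, MAX(amount)=243
  shipped: ids {7, 13, 21, 34} → MIN(qty)=2, MAX(amount)=275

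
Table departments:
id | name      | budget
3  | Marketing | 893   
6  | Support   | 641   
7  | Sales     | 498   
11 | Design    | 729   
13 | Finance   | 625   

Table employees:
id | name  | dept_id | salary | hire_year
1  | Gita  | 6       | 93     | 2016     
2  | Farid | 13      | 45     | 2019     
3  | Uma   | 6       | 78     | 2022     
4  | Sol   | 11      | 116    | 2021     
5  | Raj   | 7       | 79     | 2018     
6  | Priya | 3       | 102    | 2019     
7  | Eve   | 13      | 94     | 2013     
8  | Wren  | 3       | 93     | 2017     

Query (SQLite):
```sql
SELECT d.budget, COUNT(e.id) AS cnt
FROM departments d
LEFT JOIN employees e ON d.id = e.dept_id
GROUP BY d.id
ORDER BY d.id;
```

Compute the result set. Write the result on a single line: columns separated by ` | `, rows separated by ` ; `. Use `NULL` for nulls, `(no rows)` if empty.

LEFT JOIN keeps every departments row; unmatched ones get NULL for employees columns.
Group by departments.id and compute COUNT(e.id). COUNT(col) of an all-NULL group is 0.
  3: ids {6, 8} → COUNT(e.id)=2
  6: ids {1, 3} → COUNT(e.id)=2
  7: ids {5} → COUNT(e.id)=1
  11: ids {4} → COUNT(e.id)=1
  13: ids {2, 7} → COUNT(e.id)=2

893 | 2 ; 641 | 2 ; 498 | 1 ; 729 | 1 ; 625 | 2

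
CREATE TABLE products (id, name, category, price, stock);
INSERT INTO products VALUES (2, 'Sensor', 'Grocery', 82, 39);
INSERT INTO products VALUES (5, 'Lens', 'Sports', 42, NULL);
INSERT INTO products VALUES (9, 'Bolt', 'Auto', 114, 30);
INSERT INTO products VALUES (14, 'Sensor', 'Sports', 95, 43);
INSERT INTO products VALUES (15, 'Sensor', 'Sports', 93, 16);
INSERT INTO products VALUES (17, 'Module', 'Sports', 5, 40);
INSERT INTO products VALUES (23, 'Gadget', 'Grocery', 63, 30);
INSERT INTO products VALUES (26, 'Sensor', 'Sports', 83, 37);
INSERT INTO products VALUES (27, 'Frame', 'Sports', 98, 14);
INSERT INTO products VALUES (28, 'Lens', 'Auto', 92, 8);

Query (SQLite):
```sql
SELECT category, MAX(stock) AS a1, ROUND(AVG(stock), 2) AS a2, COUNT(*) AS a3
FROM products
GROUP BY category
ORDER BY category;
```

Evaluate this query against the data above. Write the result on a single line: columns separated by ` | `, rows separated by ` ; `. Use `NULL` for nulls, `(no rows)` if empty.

Group products by category.
Per group compute: MAX(stock), ROUND(AVG(stock), 2), COUNT(*).
  Auto: ids {9, 28} → MAX(stock)=30, ROUND(AVG(stock), 2)=19, COUNT(*)=2
  Grocery: ids {2, 23} → MAX(stock)=39, ROUND(AVG(stock), 2)=34.5, COUNT(*)=2
  Sports: ids {5, 14, 15, 17, 26, 27} → MAX(stock)=43, ROUND(AVG(stock), 2)=30, COUNT(*)=6

Auto | 30 | 19 | 2 ; Grocery | 39 | 34.5 | 2 ; Sports | 43 | 30 | 6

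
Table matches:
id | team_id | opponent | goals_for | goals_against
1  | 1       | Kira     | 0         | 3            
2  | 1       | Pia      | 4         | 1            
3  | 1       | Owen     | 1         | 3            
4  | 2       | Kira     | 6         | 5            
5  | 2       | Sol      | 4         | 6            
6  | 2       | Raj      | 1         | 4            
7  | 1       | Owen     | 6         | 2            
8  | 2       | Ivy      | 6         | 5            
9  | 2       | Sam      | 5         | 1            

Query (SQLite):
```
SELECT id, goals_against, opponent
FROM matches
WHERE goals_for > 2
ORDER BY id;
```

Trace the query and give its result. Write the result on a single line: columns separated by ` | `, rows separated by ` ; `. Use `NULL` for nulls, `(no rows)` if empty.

goals_for > 2: ids {2, 4, 5, 7, 8, 9}

2 | 1 | Pia ; 4 | 5 | Kira ; 5 | 6 | Sol ; 7 | 2 | Owen ; 8 | 5 | Ivy ; 9 | 1 | Sam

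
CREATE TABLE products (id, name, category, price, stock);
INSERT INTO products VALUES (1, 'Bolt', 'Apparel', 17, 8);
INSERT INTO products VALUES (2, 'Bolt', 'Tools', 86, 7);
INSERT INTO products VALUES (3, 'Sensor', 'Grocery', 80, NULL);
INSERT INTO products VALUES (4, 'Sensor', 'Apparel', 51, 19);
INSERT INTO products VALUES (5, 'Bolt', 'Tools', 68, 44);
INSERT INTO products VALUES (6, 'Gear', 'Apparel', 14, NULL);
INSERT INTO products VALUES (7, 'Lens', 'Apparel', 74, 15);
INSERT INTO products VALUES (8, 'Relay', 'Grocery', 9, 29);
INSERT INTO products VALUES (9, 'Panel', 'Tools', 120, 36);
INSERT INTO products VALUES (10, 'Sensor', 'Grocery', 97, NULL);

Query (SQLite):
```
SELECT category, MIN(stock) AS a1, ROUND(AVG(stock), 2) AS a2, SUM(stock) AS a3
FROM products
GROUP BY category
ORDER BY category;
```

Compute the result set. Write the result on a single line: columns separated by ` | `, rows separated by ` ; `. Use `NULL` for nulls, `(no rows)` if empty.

Apparel | 8 | 14 | 42 ; Grocery | 29 | 29 | 29 ; Tools | 7 | 29 | 87

Group products by category.
Per group compute: MIN(stock), ROUND(AVG(stock), 2), SUM(stock).
  Apparel: ids {1, 4, 6, 7} → MIN(stock)=8, ROUND(AVG(stock), 2)=14, SUM(stock)=42
  Grocery: ids {3, 8, 10} → MIN(stock)=29, ROUND(AVG(stock), 2)=29, SUM(stock)=29
  Tools: ids {2, 5, 9} → MIN(stock)=7, ROUND(AVG(stock), 2)=29, SUM(stock)=87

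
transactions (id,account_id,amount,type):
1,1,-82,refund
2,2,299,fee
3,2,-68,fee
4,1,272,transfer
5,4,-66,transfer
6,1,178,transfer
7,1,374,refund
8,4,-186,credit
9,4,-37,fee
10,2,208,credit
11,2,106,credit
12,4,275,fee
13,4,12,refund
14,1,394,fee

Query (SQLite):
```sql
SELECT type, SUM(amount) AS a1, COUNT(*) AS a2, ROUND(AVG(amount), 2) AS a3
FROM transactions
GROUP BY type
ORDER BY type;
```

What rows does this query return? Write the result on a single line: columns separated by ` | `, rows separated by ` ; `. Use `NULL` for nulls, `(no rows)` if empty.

Group transactions by type.
Per group compute: SUM(amount), COUNT(*), ROUND(AVG(amount), 2).
  credit: ids {8, 10, 11} → SUM(amount)=128, COUNT(*)=3, ROUND(AVG(amount), 2)=42.67
  fee: ids {2, 3, 9, 12, 14} → SUM(amount)=863, COUNT(*)=5, ROUND(AVG(amount), 2)=172.6
  refund: ids {1, 7, 13} → SUM(amount)=304, COUNT(*)=3, ROUND(AVG(amount), 2)=101.33
  transfer: ids {4, 5, 6} → SUM(amount)=384, COUNT(*)=3, ROUND(AVG(amount), 2)=128

credit | 128 | 3 | 42.67 ; fee | 863 | 5 | 172.6 ; refund | 304 | 3 | 101.33 ; transfer | 384 | 3 | 128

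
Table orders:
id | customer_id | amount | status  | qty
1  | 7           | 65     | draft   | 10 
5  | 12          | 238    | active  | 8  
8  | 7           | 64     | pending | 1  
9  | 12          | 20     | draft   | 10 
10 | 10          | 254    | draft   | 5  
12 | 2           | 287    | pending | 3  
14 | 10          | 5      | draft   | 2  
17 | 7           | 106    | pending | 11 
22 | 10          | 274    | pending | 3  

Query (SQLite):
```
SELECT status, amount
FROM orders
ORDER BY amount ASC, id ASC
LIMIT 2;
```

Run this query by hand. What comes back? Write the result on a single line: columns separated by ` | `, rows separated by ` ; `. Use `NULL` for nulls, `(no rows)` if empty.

Sort by amount asc, tiebreak id asc: (5, id=14), (20, id=9), (64, id=8), (65, id=1), (106, id=17) …. Take first 2.

draft | 5 ; draft | 20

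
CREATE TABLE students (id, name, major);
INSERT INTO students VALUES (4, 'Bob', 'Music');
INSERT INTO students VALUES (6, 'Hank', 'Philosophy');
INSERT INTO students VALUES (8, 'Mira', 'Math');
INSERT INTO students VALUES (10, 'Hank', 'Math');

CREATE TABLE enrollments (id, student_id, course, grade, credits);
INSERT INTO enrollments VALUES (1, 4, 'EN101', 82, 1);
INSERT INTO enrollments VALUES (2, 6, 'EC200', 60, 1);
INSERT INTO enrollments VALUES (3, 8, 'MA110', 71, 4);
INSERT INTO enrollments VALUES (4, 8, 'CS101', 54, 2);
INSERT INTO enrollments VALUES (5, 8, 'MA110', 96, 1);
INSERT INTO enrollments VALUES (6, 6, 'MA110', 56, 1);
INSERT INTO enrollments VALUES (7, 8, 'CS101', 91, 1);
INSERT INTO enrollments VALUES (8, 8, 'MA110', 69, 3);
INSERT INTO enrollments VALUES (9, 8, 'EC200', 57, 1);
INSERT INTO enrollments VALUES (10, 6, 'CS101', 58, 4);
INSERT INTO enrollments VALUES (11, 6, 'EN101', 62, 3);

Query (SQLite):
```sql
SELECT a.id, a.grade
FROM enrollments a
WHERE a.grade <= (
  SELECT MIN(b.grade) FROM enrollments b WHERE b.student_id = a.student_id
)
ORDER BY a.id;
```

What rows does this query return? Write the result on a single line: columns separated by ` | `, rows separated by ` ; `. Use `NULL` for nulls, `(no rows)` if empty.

1 | 82 ; 4 | 54 ; 6 | 56

For each enrollments row a, compute MIN(grade) over rows sharing a.student_id.
Keep row a if a.grade <= that per-group MIN.
  student_id=4: MIN(grade) = 82
  student_id=6: MIN(grade) = 56
  student_id=8: MIN(grade) = 54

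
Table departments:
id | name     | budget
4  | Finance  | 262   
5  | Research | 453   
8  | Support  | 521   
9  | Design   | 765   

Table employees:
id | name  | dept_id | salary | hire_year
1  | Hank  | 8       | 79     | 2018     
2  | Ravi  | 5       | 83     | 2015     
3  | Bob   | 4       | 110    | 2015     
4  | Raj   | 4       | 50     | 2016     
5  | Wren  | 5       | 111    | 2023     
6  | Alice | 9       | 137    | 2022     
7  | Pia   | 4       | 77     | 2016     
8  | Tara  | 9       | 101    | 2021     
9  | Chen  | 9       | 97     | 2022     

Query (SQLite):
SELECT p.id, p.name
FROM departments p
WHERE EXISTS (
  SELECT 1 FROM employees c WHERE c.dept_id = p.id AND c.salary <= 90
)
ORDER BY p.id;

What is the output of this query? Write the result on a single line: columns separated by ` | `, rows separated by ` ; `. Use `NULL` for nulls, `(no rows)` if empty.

4 | Finance ; 5 | Research ; 8 | Support

For each departments row, check whether any employees with matching dept_id has salary <= 90.
Keep rows where that is true.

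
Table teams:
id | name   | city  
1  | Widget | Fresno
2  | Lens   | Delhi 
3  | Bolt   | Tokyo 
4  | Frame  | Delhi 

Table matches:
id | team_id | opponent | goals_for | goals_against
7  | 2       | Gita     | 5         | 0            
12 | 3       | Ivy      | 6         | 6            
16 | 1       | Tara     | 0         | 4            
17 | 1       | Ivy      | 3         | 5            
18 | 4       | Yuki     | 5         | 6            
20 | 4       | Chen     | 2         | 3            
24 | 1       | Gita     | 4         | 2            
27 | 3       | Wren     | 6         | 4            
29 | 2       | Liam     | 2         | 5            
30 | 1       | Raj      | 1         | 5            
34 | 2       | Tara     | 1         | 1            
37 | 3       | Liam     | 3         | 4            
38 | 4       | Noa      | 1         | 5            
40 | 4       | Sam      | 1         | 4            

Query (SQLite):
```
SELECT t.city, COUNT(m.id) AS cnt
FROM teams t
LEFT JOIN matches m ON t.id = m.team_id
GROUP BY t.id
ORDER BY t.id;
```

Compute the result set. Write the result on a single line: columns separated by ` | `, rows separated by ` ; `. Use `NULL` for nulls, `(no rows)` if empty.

LEFT JOIN keeps every teams row; unmatched ones get NULL for matches columns.
Group by teams.id and compute COUNT(m.id). COUNT(col) of an all-NULL group is 0.
  1: ids {16, 17, 24, 30} → COUNT(m.id)=4
  2: ids {7, 29, 34} → COUNT(m.id)=3
  3: ids {12, 27, 37} → COUNT(m.id)=3
  4: ids {18, 20, 38, 40} → COUNT(m.id)=4

Fresno | 4 ; Delhi | 3 ; Tokyo | 3 ; Delhi | 4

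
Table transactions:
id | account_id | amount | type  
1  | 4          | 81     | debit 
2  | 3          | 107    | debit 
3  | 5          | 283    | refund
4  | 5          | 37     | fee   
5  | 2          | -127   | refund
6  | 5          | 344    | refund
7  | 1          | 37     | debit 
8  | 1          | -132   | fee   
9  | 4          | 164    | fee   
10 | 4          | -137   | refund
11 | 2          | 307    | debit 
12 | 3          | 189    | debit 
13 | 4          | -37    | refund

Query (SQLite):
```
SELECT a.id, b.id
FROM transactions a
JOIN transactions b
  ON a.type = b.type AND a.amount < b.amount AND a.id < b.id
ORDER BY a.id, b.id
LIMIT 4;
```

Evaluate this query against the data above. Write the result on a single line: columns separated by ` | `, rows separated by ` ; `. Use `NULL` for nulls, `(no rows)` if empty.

1 | 2 ; 1 | 11 ; 1 | 12 ; 2 | 11

Pairs (a,b) with same type, a.amount < b.amount, a.id < b.id.
type groups: debit:{1,2,7,11,12} fee:{4,8,9} refund:{3,5,6,10,13}
Ordered by (a.id, b.id); first 4.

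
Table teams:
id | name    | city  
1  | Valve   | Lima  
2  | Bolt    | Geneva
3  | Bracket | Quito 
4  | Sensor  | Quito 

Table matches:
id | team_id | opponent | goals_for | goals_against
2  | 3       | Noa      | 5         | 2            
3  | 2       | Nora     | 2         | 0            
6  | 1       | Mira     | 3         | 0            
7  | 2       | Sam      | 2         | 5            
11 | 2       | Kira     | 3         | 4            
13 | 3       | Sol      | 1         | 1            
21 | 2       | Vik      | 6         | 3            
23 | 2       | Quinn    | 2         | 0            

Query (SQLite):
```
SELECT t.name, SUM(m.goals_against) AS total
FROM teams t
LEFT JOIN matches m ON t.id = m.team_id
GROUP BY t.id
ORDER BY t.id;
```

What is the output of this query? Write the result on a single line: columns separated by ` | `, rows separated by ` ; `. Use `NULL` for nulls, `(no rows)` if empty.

LEFT JOIN keeps every teams row; unmatched ones get NULL for matches columns.
Group by teams.id and compute SUM(m.goals_against). SUM over an all-NULL group is NULL.
  1: ids {6} → SUM(m.goals_against)=0
  2: ids {3, 7, 11, 21, 23} → SUM(m.goals_against)=12
  3: ids {2, 13} → SUM(m.goals_against)=3
  4: ids {—} → SUM(m.goals_against)=NULL

Valve | 0 ; Bolt | 12 ; Bracket | 3 ; Sensor | NULL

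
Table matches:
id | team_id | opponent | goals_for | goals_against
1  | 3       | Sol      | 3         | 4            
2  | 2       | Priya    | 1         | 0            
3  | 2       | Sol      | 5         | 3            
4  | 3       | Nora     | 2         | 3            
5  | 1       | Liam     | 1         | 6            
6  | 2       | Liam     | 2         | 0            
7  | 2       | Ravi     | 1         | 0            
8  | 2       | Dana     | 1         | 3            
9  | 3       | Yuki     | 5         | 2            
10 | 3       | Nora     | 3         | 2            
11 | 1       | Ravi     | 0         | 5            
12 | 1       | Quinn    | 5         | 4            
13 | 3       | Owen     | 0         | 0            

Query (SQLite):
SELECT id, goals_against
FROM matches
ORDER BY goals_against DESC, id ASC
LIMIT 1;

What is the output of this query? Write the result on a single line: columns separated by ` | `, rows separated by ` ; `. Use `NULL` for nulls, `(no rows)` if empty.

5 | 6

Sort by goals_against desc, tiebreak id asc: (6, id=5), (5, id=11), (4, id=1), (4, id=12) …. Take first 1.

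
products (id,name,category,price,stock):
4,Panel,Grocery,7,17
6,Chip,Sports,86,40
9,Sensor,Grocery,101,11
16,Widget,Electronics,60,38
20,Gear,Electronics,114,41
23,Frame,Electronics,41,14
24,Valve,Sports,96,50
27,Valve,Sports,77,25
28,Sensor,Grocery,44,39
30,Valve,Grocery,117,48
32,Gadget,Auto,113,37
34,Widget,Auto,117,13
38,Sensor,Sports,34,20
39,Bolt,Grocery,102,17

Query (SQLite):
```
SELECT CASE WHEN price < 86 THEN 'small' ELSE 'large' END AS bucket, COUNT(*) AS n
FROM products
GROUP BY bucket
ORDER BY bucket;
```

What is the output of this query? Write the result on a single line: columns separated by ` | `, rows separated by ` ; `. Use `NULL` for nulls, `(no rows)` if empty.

large | 8 ; small | 6

Bucket rows by price < 86 → 'small' else 'large'; count each bucket.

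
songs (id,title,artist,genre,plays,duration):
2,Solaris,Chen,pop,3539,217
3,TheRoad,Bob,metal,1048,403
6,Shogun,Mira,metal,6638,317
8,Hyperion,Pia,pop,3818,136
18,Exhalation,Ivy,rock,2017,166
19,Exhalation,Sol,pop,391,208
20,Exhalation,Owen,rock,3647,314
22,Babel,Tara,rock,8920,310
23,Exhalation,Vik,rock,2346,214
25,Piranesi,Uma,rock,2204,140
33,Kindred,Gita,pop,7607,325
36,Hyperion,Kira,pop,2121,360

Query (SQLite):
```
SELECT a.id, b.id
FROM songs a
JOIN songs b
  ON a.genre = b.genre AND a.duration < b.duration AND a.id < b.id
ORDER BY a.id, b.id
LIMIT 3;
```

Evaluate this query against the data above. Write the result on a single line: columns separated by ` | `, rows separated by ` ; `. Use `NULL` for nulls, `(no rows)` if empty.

2 | 33 ; 2 | 36 ; 8 | 19

Pairs (a,b) with same genre, a.duration < b.duration, a.id < b.id.
genre groups: metal:{3,6} pop:{2,8,19,33,36} rock:{18,20,22,23,25}
Ordered by (a.id, b.id); first 3.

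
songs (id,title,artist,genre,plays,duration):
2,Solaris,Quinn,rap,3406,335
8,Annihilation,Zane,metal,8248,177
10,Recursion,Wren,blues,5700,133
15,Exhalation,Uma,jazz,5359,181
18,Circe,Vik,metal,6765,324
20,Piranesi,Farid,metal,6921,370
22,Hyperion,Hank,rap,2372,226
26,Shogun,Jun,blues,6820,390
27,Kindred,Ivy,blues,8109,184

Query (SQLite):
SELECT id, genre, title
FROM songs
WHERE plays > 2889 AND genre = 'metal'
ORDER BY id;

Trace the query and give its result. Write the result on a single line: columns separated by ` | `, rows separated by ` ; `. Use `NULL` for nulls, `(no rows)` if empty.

plays > 2889: ids {2, 8, 10, 15, 18, 20, 26, 27}
genre = 'metal': ids {8, 18, 20}
Combine with AND.

8 | metal | Annihilation ; 18 | metal | Circe ; 20 | metal | Piranesi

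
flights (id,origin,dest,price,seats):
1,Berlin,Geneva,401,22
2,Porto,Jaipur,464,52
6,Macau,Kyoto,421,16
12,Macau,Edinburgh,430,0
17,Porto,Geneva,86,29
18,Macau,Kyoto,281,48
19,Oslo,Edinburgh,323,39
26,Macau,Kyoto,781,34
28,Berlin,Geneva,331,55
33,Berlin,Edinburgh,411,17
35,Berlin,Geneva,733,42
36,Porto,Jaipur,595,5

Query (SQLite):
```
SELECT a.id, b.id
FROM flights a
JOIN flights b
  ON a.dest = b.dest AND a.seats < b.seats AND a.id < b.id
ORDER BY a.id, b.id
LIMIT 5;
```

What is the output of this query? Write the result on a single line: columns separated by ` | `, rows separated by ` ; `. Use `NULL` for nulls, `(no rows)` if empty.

1 | 17 ; 1 | 28 ; 1 | 35 ; 6 | 18 ; 6 | 26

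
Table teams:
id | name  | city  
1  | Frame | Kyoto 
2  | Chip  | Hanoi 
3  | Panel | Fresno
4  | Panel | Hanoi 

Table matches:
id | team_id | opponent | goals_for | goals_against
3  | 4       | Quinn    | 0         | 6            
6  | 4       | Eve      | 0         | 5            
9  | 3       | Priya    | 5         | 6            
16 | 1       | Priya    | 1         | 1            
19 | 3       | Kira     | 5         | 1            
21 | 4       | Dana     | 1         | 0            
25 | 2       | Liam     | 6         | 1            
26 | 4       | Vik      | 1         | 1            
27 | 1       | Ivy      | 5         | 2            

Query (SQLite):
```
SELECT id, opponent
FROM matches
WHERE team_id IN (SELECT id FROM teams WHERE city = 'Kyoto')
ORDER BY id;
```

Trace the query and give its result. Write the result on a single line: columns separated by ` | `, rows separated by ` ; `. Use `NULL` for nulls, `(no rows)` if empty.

Inner query: teams.id where city = 'Kyoto'.
Outer: keep matches rows whose team_id is in that set.
Inner query → {1}

16 | Priya ; 27 | Ivy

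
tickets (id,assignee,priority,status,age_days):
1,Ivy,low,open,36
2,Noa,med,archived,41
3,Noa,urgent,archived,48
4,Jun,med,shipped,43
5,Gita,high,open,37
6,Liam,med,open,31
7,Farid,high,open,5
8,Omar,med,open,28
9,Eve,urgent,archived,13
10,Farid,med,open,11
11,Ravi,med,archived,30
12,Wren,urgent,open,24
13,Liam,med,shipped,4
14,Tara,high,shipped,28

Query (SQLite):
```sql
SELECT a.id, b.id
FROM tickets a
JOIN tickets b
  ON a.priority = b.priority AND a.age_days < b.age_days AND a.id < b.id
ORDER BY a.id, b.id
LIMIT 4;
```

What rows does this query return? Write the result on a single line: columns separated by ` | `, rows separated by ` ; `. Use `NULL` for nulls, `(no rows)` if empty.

2 | 4 ; 7 | 14 ; 8 | 11 ; 9 | 12

Pairs (a,b) with same priority, a.age_days < b.age_days, a.id < b.id.
priority groups: high:{5,7,14} low:{1} med:{2,4,6,8,10,11,13} urgent:{3,9,12}
Ordered by (a.id, b.id); first 4.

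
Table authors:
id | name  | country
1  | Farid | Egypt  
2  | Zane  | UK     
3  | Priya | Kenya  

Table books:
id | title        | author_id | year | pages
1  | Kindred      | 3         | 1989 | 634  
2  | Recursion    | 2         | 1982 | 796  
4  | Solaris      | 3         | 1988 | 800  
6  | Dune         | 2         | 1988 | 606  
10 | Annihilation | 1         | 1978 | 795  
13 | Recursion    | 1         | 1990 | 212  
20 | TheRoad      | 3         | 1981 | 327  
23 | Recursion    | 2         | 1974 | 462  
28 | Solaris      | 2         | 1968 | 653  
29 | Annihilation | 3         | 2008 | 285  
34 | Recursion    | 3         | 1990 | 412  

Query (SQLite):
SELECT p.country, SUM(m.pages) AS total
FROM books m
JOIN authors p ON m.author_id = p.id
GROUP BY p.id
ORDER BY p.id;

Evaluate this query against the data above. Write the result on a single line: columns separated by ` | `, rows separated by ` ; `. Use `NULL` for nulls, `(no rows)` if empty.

Egypt | 1007 ; UK | 2517 ; Kenya | 2458

Join each books row to its authors via author_id.
Group joined rows by authors.id; compute SUM(m.pages) per group.
  1: ids {10, 13} → SUM(m.pages)=1007
  2: ids {2, 6, 23, 28} → SUM(m.pages)=2517
  3: ids {1, 4, 20, 29, 34} → SUM(m.pages)=2458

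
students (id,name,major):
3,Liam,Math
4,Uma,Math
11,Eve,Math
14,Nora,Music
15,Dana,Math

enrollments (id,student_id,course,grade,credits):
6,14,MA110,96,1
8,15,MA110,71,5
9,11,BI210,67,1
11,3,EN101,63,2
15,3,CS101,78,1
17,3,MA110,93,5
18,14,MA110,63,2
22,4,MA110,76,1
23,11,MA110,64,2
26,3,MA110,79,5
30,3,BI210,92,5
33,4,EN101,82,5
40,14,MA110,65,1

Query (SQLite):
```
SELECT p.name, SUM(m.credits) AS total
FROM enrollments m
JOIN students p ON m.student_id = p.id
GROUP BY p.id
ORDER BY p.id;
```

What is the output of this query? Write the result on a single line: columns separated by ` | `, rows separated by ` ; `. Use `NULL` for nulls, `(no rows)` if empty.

Liam | 18 ; Uma | 6 ; Eve | 3 ; Nora | 4 ; Dana | 5

Join each enrollments row to its students via student_id.
Group joined rows by students.id; compute SUM(m.credits) per group.
  3: ids {11, 15, 17, 26, 30} → SUM(m.credits)=18
  4: ids {22, 33} → SUM(m.credits)=6
  11: ids {9, 23} → SUM(m.credits)=3
  14: ids {6, 18, 40} → SUM(m.credits)=4
  15: ids {8} → SUM(m.credits)=5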